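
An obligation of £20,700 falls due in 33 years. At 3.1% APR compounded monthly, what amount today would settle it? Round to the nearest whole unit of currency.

With 12 periods per year: i = 0.00258333, n = 396.
PV = 20,700 / (1 + 0.00258333)^396 = 20,700 / 2.777860 = 7,451.7791

£7,452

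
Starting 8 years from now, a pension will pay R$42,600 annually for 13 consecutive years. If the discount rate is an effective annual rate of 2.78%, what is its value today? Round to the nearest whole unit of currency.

R$379,241

PV at t=7 (ordinary 13-year annuity): 42600 × a(13|0.0278) = 42600 × 10.786149 = 459,489.9501
Discount back 7 years: 459,489.9501 × (1+0.0278)^(−7) = 459,489.9501 × 0.825353 = 379,241.3846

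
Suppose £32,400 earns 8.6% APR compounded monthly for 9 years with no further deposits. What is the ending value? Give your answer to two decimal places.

With 12 periods per year: i = 0.00716667, n = 108.
FV = PV·(1+i)^n = 32,400 × 2.162445 = 70,063.2288

£70,063.23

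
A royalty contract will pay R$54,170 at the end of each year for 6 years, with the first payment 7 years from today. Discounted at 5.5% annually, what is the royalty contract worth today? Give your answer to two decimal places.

R$196,257.24

Value one period before first payment (t=6): 54170 × [1 − (1+0.055)^(−6)] / 0.055 = 54170 × 4.995530 = 270,607.8768
Discount back 6 years: 270,607.8768 × (1+0.055)^(−6) = 270,607.8768 × 0.725246 = 196,257.2350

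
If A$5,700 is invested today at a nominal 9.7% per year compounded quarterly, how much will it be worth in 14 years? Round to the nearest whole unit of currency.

A$21,808

i = 0.097/4 = 0.02425 per quarter; n = 14·4 = 56.
FV = 5,700 × (1 + 0.02425)^56 = 21,807.6728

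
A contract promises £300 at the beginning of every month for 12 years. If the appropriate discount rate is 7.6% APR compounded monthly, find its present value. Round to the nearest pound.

£28,464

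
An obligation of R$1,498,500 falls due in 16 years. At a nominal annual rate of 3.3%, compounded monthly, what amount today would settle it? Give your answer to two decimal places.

R$884,431.05

Periodic rate i = 0.033/12 = 0.00275; n = 16 × 12 = 192 periods.
PV = 1,498,500 / (1 + 0.00275)^192 = 1,498,500 / 1.694310 = 884,431.0514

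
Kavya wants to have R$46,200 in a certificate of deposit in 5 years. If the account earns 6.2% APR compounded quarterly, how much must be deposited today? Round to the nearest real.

R$33,966

i = 0.062/4 = 0.0155 per quarter; n = 5·4 = 20.
PV = FV·(1+i)^(−n) = 46,200 × 0.735193 = 33,965.9230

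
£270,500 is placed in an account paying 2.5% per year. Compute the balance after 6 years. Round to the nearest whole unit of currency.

FV = 270,500 × (1 + 0.025)^6 = 313,697.0696

£313,697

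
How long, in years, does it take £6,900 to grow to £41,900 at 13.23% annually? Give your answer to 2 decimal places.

n = ln(41900/6900) / ln(1+0.1323) = ln(6.07246) / 0.124251 = 14.5171 years

14.52 years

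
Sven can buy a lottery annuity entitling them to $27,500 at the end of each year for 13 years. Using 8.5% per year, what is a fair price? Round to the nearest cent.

PV = 27500 × [1 − (1+0.085)^(−13)] / 0.085 = 27500 × 7.690955 = 211,501.2598

$211,501.26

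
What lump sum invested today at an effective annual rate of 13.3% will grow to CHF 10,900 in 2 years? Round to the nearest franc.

CHF 8,491

PV = FV·(1+i)^(−n) = 10,900 × 0.779005 = 8,491.1532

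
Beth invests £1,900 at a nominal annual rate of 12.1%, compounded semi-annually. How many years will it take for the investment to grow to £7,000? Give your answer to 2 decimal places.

Periodic rate i = 0.121/2 = 0.0605.
(1+i)^n = 7000/1900 = 3.68421, so n = ln 3.68421 / ln 1.0605 = 22.2003 half-years
= 22.2003/2 years

11.10 years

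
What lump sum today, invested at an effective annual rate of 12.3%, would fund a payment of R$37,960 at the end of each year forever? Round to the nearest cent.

R$308,617.89

PV = PMT / i = 37960 / 0.123 = 308,617.8862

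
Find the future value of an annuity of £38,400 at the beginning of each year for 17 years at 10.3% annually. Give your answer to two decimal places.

FV = 38400 × [(1+0.103)^17 − 1] / 0.103 × (1+i) = 38400 × 45.983291 = 1,765,758.3726
(Beginning-of-period payments → annuity-due factor ×(1+i).)

£1,765,758.37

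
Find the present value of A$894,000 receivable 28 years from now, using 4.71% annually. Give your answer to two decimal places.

PV = FV·(1+i)^(−n) = 894,000 × 0.275633 = 246,416.0832

A$246,416.08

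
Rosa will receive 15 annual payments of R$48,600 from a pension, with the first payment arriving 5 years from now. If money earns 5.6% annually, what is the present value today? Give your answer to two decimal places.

R$389,698.16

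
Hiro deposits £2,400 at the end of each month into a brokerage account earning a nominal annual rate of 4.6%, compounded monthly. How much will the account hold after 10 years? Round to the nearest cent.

£364,809.31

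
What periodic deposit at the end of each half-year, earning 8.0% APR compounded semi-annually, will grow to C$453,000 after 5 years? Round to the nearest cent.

i = 0.08/2 = 0.04 per half-year; n = 5·2 = 10.
FV-annuity factor = 12.006107; PMT = 453000 / 12.006107 = 37,730.7978

C$37,730.80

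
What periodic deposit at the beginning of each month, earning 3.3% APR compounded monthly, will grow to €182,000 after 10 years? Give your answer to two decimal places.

With 12 periods per year: i = 0.00275, n = 120.
FV-annuity factor × (1+i) = 142.331529; PMT = 182000 / 142.331529 = 1,278.7047

€1,278.70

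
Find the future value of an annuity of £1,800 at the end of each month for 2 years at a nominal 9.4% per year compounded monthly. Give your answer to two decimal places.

£47,324.64

i = 0.094/12 = 0.00783333 per month; n = 2·12 = 24.
FV = PMT · [(1+i)^n − 1] / i = 1800 · 26.291466 = 47,324.6397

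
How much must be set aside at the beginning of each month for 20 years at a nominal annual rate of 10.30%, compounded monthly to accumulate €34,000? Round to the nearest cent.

With 12 periods per year: i = 0.00858333, n = 240.
FV-annuity factor × (1+i) = 796.365831; PMT = 34000 / 796.365831 = 42.6939

€42.69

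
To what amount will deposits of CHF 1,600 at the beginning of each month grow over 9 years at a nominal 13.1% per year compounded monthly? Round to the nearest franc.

With 12 periods per year: i = 0.0109167, n = 108.
FV = PMT · [(1+i)^n − 1] / i × (1+i) = 1600 · 206.543379 = 330,469.4071
Payments are at the start of each period, so multiply by (1+i).

CHF 330,469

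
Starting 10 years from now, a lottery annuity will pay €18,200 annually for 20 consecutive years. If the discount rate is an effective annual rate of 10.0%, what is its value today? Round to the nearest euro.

€65,713

Value one period before first payment (t=9): 18200 × [1 − (1+0.1)^(−20)] / 0.1 = 18200 × 8.513564 = 154,946.8597
PV₀ = 154,946.8597 / (1+0.1)^9 = 154,946.8597 / 2.357948 = 65,712.5942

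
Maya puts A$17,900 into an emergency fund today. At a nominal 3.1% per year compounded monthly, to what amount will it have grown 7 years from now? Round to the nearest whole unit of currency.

A$22,232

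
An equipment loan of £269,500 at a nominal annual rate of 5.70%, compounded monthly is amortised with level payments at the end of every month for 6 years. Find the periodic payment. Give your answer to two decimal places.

£4,428.33

i = 0.057/12 = 0.00475 per month; n = 6·12 = 72.
Annuity-PV factor = 60.858190; PMT = 269500 / 60.858190 = 4,428.3276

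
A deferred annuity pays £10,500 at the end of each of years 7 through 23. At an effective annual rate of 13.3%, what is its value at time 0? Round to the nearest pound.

PV at t=6 (ordinary 17-year annuity): 10500 × a(17|0.133) = 10500 × 6.618802 = 69,497.4254
Discount back 6 years: 69,497.4254 × (1+0.133)^(−6) = 69,497.4254 × 0.472738 = 32,854.0759

£32,854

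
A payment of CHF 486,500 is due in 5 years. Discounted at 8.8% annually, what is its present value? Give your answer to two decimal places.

CHF 319,108.50

PV = FV·(1+i)^(−n) = 486,500 × 0.655927 = 319,108.4965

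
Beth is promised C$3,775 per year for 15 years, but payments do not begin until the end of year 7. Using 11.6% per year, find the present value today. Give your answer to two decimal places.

C$13,597.89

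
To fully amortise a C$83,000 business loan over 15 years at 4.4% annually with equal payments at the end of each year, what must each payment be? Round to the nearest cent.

Annuity-PV factor = 10.813760; PMT = 83000 / 10.813760 = 7,675.4064

C$7,675.41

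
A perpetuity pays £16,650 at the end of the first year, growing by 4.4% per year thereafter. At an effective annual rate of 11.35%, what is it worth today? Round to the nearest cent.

PV = D₁/(r − g) = 16650/(0.1135 − 0.044) = 239,568.3453

£239,568.35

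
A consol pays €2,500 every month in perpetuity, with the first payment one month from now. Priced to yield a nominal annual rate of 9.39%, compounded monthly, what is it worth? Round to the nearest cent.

Periodic rate i = 0.0939/12 = 0.007825.
PV = C/r = 2500/0.007825 = 319,488.8179

€319,488.82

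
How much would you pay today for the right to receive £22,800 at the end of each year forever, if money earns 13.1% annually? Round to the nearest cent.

£174,045.80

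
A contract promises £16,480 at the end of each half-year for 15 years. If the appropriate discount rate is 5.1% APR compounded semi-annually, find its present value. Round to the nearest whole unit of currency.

£342,643

Periodic rate i = 0.051/2 = 0.0255; n = 15 × 2 = 30 periods.
PV = PMT · [1 − (1+i)^(−n)] / i = 16480 · 20.791434 = 342,642.8275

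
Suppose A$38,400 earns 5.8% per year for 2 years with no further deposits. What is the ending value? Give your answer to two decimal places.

FV = PV·(1+i)^n = 38,400 × 1.119364 = 42,983.5776

A$42,983.58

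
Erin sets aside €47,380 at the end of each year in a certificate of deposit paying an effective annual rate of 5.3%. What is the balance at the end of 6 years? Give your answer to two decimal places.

€324,716.98

FV = PMT · [(1+i)^n − 1] / i = 47380 · 6.853461 = 324,716.9782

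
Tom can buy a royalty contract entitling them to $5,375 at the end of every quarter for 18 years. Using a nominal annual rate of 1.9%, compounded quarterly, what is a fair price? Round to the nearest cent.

With 4 periods per year: i = 0.00475, n = 72.
Annuity factor a(72|0.00475) = 60.858190; PV = 5375 × 60.858190 = 327,112.7714

$327,112.77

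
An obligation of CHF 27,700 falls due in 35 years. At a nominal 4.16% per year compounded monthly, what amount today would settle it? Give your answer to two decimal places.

Periodic rate i = 0.0416/12 = 0.00346667; n = 35 × 12 = 420 periods.
Discount factor = (1+0.00346667)^(−420) = 0.233755; PV = 27,700 × 0.233755 = 6,475.0111

CHF 6,475.01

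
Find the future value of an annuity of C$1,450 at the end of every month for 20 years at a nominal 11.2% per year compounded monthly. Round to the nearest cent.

i = 0.112/12 = 0.00933333 per month; n = 20·12 = 240.
FV = PMT · [(1+i)^n − 1] / i = 1450 · 888.884093 = 1,288,881.9342

C$1,288,881.93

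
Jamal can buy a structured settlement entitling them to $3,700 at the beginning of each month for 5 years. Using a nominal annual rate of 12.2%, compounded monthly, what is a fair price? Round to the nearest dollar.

i = 0.122/12 = 0.0101667 per month; n = 5·12 = 60.
PV = PMT · [1 − (1+i)^(−n)] / i × (1+i) = 3700 · 45.206420 = 167,263.7539
Payments are at the start of each period, so multiply by (1+i).

$167,264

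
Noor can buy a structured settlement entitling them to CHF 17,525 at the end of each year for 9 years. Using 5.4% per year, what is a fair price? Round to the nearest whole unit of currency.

PV = PMT · [1 − (1+i)^(−n)] / i = 17525 · 6.982904 = 122,375.3892

CHF 122,375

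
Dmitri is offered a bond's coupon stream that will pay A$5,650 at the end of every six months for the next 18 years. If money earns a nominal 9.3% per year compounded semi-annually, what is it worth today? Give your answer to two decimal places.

With 2 periods per year: i = 0.0465, n = 36.
PV = 5650 × [1 − (1+0.0465)^(−36)] / 0.0465 = 5650 × 17.318071 = 97,847.0990

A$97,847.10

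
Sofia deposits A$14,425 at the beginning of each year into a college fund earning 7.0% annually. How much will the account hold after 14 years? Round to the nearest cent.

A$348,061.14

Accumulation factor s(14|0.07) × (1+i) = 24.129022; FV = 14425 × 24.129022 = 348,061.1425
(Beginning-of-period payments → annuity-due factor ×(1+i).)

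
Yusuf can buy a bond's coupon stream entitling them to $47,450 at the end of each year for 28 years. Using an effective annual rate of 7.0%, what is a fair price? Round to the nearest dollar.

$575,906

Annuity factor a(28|0.07) = 12.137111; PV = 47450 × 12.137111 = 575,905.9289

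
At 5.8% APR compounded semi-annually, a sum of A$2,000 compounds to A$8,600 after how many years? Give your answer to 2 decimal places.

25.51 years

Periodic rate i = 0.058/2 = 0.029.
n = ln(8600/2000) / ln(1+0.029) = ln(4.30000) / 0.028587 = 51.0229 half-years
= 51.0229/2 years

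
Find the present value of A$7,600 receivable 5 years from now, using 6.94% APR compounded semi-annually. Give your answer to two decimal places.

A$5,403.42

Periodic rate i = 0.0694/2 = 0.0347; n = 5 × 2 = 10 periods.
PV = 7,600 / (1 + 0.0347)^10 = 7,600 / 1.406515 = 5,403.4247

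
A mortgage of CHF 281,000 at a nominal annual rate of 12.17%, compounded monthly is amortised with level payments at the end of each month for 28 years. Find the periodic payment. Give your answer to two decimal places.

With 12 periods per year: i = 0.0101417, n = 336.
Annuity-PV factor = 95.280792; PMT = 281000 / 95.280792 = 2,949.1778

CHF 2,949.18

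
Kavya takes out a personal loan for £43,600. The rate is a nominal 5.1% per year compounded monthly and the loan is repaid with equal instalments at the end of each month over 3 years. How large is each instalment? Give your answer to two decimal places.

£1,308.69

With 12 periods per year: i = 0.00425, n = 36.
PMT = 43600 / ( [1 − (1+0.00425)^(−36)] / 0.00425 ) = 43600 / 33.315770 = 1,308.6896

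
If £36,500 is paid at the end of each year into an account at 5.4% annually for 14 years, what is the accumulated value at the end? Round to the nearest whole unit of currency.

Accumulation factor s(14|0.054) = 20.151537; FV = 36500 × 20.151537 = 735,531.0903

£735,531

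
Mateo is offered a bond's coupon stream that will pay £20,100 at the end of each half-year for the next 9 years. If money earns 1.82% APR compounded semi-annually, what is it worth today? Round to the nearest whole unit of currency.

Periodic rate i = 0.0182/2 = 0.0091; n = 9 × 2 = 18 periods.
PV = 20100 × [1 − (1+0.0091)^(−18)] / 0.0091 = 20100 × 16.533968 = 332,332.7519

£332,333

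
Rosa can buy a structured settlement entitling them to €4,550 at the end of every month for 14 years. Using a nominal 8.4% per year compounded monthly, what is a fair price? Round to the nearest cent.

€448,645.05

i = 0.084/12 = 0.007 per month; n = 14·12 = 168.
PV = 4550 × [1 − (1+0.007)^(−168)] / 0.007 = 4550 × 98.603308 = 448,645.0532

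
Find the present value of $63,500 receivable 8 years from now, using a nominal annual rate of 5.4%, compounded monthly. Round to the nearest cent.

i = 0.054/12 = 0.0045 per month; n = 8·12 = 96.
PV = 63,500 / (1 + 0.0045)^96 = 63,500 / 1.538843 = 41,264.7655

$41,264.77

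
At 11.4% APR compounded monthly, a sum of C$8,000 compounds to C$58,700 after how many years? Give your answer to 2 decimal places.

17.57 years

Periodic rate i = 0.114/12 = 0.0095.
(1+i)^n = 58700/8000 = 7.33750, so n = ln 7.33750 / ln 1.0095 = 210.7842 months
= 210.7842/12 years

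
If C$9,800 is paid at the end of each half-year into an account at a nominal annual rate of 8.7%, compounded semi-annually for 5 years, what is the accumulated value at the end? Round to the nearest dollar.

i = 0.087/2 = 0.0435 per half-year; n = 5·2 = 10.
FV = 9800 × [(1+0.0435)^10 − 1] / 0.0435 = 9800 × 12.202792 = 119,587.3572

C$119,587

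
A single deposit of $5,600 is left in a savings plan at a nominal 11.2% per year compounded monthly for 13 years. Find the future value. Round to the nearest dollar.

$23,855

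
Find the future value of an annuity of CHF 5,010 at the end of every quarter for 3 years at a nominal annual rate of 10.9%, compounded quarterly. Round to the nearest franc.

i = 0.109/4 = 0.02725 per quarter; n = 3·4 = 12.
FV = PMT · [(1+i)^n − 1] / i = 5010 · 13.972331 = 70,001.3779

CHF 70,001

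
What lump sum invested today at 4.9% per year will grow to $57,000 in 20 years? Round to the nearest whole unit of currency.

Discount factor = (1+0.049)^(−20) = 0.384141; PV = 57,000 × 0.384141 = 21,896.0155

$21,896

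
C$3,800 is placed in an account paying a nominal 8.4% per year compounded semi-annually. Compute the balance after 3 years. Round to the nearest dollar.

With 2 periods per year: i = 0.042, n = 6.
FV = 3,800 × (1 + 0.042)^6 = 4,863.9591

C$4,864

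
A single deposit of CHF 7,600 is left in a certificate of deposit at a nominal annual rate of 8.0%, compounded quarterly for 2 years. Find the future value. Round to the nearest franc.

Periodic rate i = 0.08/4 = 0.02; n = 2 × 4 = 8 periods.
7,600 × (1+0.02)^8 = 7,600 × 1.171659 = 8,904.6113

CHF 8,905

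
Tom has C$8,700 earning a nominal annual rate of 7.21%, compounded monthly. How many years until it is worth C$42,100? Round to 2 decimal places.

Periodic rate i = 0.0721/12 = 0.00600833.
(1+i)^n = 42100/8700 = 4.83908, so n = ln 4.83908 / ln 1.00601 = 263.2106 months
= 263.2106/12 years

21.93 years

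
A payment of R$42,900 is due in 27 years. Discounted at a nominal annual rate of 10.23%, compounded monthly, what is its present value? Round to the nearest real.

R$2,741

i = 0.1023/12 = 0.008525 per month; n = 27·12 = 324.
PV = 42,900 / (1 + 0.008525)^324 = 42,900 / 15.648781 = 2,741.4276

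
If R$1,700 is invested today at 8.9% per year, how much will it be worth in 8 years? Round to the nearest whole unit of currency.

R$3,363

1,700 × (1+0.089)^8 = 1,700 × 1.977985 = 3,362.5748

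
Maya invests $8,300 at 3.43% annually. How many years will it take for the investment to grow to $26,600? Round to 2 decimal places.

34.53 years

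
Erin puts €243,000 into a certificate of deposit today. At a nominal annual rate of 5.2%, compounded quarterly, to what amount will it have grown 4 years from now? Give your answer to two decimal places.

Periodic rate i = 0.052/4 = 0.013; n = 4 × 4 = 16 periods.
FV = 243,000 × (1 + 0.013)^16 = 298,784.0428

€298,784.04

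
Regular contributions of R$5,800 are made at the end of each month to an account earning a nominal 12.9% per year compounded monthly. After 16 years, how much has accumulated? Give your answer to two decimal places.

Periodic rate i = 0.129/12 = 0.01075; n = 16 × 12 = 192 periods.
FV = PMT · [(1+i)^n − 1] / i = 5800 · 631.732273 = 3,664,047.1813

R$3,664,047.18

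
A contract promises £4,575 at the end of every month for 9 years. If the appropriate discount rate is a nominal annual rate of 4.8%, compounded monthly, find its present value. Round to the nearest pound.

£400,577

With 12 periods per year: i = 0.004, n = 108.
PV = PMT · [1 − (1+i)^(−n)] / i = 4575 · 87.557739 = 400,576.6566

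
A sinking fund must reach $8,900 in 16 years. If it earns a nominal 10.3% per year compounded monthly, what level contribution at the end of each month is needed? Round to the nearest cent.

$18.36

i = 0.103/12 = 0.00858333 per month; n = 16·12 = 192.
PMT = 8900 / ( [(1+0.00858333)^192 − 1] / 0.00858333 ) = 8900 / 484.678810 = 18.3627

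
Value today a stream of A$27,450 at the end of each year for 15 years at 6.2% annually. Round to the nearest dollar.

PV = PMT · [1 − (1+i)^(−n)] / i = 27450 · 9.586580 = 263,151.6222

A$263,152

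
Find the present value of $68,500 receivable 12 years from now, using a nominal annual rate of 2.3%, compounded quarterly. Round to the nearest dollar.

$52,020

i = 0.023/4 = 0.00575 per quarter; n = 12·4 = 48.
PV = FV·(1+i)^(−n) = 68,500 × 0.759413 = 52,019.7897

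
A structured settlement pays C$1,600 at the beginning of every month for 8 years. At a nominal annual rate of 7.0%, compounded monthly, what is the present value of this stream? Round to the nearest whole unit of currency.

With 12 periods per year: i = 0.00583333, n = 96.
PV = 1600 × [1 − (1+0.00583333)^(−96)] / 0.00583333 × (1+i) = 1600 × 73.775430 = 118,040.6872
(annuity-due: payments at period start, so ×(1+i).)

C$118,041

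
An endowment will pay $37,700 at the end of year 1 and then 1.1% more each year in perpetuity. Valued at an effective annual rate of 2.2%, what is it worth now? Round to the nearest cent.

$3,427,272.73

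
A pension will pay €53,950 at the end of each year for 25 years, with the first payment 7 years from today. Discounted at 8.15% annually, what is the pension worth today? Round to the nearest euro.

Value one period before first payment (t=6): 53950 × [1 − (1+0.0815)^(−25)] / 0.0815 = 53950 × 10.539408 = 568,601.0613
PV₀ = 568,601.0613 / (1+0.0815)^6 = 568,601.0613 / 1.600144 = 355,343.6208

€355,344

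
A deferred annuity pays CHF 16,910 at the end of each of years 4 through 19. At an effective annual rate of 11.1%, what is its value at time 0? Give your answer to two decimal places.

PV at t=3 (ordinary 16-year annuity): 16910 × a(16|0.111) = 16910 × 7.336948 = 124,067.7934
PV₀ = 124,067.7934 / (1+0.111)^3 = 124,067.7934 / 1.371331 = 90,472.5604

CHF 90,472.56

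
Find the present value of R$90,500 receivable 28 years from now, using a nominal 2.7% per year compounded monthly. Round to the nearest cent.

R$42,529.55

i = 0.027/12 = 0.00225 per month; n = 28·12 = 336.
PV = 90,500 / (1 + 0.00225)^336 = 90,500 / 2.127932 = 42,529.5478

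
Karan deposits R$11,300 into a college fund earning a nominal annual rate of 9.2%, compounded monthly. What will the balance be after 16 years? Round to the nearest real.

With 12 periods per year: i = 0.00766667, n = 192.
11,300 × (1+0.00766667)^192 = 11,300 × 4.333545 = 48,969.0632

R$48,969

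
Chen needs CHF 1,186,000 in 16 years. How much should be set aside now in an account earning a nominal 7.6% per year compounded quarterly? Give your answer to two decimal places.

CHF 355,579.66

i = 0.076/4 = 0.019 per quarter; n = 16·4 = 64.
PV = 1,186,000 / (1 + 0.019)^64 = 1,186,000 / 3.335399 = 355,579.6619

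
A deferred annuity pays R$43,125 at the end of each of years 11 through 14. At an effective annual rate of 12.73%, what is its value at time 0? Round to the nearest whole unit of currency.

R$38,921

Value one period before first payment (t=10): 43125 × [1 − (1+0.1273)^(−4)] / 0.1273 = 43125 × 2.991236 = 128,997.0318
Discount back 10 years: 128,997.0318 × (1+0.1273)^(−10) = 128,997.0318 × 0.301721 = 38,921.0589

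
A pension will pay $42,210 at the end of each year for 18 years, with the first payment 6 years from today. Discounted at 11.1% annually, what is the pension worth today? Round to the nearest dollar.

$190,877

Value one period before first payment (t=5): 42210 × [1 − (1+0.111)^(−18)] / 0.111 = 42210 × 7.654369 = 323,090.9073
PV₀ = 323,090.9073 / (1+0.111)^5 = 323,090.9073 / 1.692662 = 190,877.3695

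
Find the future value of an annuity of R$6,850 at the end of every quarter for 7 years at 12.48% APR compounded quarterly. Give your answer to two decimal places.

R$299,412.80

With 4 periods per year: i = 0.0312, n = 28.
FV = 6850 × [(1+0.0312)^28 − 1] / 0.0312 = 6850 × 43.709897 = 299,412.7978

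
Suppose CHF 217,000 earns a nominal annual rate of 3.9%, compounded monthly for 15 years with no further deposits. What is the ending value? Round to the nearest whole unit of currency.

CHF 389,144

Periodic rate i = 0.039/12 = 0.00325; n = 15 × 12 = 180 periods.
217,000 × (1+0.00325)^180 = 217,000 × 1.793289 = 389,143.7386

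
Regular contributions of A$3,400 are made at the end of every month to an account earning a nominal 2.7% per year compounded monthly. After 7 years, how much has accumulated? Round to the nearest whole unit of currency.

A$313,985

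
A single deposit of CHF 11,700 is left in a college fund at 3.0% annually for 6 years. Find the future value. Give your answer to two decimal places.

CHF 13,970.41

FV = 11,700 × (1 + 0.03)^6 = 13,970.4119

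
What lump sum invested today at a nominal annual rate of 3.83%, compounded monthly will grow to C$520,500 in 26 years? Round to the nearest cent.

Periodic rate i = 0.0383/12 = 0.00319167; n = 26 × 12 = 312 periods.
PV = FV·(1+i)^(−n) = 520,500 × 0.370014 = 192,592.3243

C$192,592.32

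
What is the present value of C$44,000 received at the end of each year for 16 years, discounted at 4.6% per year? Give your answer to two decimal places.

C$490,734.17

Annuity factor a(16|0.046) = 11.153049; PV = 44000 × 11.153049 = 490,734.1718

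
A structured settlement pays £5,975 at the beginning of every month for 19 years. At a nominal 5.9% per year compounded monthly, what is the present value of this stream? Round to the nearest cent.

£822,070.17

i = 0.059/12 = 0.00491667 per month; n = 19·12 = 228.
Annuity factor a(228|0.00491667) × (1+i) = 137.584966; PV = 5975 × 137.584966 = 822,070.1733
(annuity-due: payments at period start, so ×(1+i).)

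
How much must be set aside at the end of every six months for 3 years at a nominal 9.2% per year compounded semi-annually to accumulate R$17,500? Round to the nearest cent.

R$2,598.83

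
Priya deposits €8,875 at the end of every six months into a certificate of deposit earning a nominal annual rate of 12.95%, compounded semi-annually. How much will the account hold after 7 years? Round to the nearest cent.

€192,844.51

With 2 periods per year: i = 0.06475, n = 14.
Accumulation factor s(14|0.06475) = 21.728959; FV = 8875 × 21.728959 = 192,844.5085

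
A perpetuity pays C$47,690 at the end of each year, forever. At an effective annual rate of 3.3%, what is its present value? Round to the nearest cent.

PV = PMT / i = 47690 / 0.033 = 1,445,151.5152

C$1,445,151.52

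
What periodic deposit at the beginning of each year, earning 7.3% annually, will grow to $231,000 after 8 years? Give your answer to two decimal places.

$20,757.68

FV-annuity factor × (1+i) = 11.128410; PMT = 231000 / 11.128410 = 20,757.6824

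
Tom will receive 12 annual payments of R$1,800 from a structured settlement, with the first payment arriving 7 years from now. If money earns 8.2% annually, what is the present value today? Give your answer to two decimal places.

Value one period before first payment (t=6): 1800 × [1 − (1+0.082)^(−12)] / 0.082 = 1800 × 7.458606 = 13,425.4905
Discount back 6 years: 13,425.4905 × (1+0.082)^(−6) = 13,425.4905 × 0.623213 = 8,366.9389

R$8,366.94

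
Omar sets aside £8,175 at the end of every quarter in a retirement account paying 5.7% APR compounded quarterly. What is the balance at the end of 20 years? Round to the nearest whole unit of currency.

Periodic rate i = 0.057/4 = 0.01425; n = 20 × 4 = 80 periods.
Accumulation factor s(80|0.01425) = 147.488481; FV = 8175 × 147.488481 = 1,205,718.3333

£1,205,718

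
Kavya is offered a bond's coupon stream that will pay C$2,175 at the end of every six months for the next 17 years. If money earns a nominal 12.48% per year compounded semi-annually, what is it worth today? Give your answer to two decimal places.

Periodic rate i = 0.1248/2 = 0.0624; n = 17 × 2 = 34 periods.
PV = PMT · [1 − (1+i)^(−n)] / i = 2175 · 13.979096 = 30,404.5338

C$30,404.53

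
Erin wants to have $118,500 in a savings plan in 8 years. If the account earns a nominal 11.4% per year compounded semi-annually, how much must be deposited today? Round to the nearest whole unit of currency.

Periodic rate i = 0.114/2 = 0.057; n = 8 × 2 = 16 periods.
PV = 118,500 / (1 + 0.057)^16 = 118,500 / 2.427727 = 48,811.0953

$48,811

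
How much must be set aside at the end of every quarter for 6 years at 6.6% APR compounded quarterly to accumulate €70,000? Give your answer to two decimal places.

€2,400.87

i = 0.066/4 = 0.0165 per quarter; n = 6·4 = 24.
PMT = 70000 / ( [(1+0.0165)^24 − 1] / 0.0165 ) = 70000 / 29.156090 = 2,400.8707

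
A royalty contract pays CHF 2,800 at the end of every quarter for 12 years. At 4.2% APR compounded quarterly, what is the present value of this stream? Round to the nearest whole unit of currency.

i = 0.042/4 = 0.0105 per quarter; n = 12·4 = 48.
Annuity factor a(48|0.0105) = 37.552491; PV = 2800 × 37.552491 = 105,146.9756

CHF 105,147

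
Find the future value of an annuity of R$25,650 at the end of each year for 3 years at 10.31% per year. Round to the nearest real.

R$85,156

FV = 25650 × [(1+0.1031)^3 − 1] / 0.1031 = 25650 × 3.319930 = 85,156.1945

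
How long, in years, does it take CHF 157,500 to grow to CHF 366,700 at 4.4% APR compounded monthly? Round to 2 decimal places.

19.24 years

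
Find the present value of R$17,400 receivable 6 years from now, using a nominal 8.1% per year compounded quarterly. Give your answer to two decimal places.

R$10,754.51

With 4 periods per year: i = 0.02025, n = 24.
PV = 17,400 / (1 + 0.02025)^24 = 17,400 / 1.617925 = 10,754.5134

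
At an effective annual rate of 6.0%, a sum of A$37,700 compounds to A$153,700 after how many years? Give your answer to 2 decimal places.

24.12 years

n = ln(153700/37700) / ln(1+0.06) = ln(4.07692) / 0.058269 = 24.1182 years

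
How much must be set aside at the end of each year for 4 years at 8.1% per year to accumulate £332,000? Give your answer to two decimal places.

FV-annuity factor = 4.512775; PMT = 332000 / 4.512775 = 73,568.9166

£73,568.92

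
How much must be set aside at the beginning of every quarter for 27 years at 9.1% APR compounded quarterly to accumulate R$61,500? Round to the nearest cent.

Periodic rate i = 0.091/4 = 0.02275; n = 27 × 4 = 108 periods.
FV-annuity factor × (1+i) = 465.422971; PMT = 61500 / 465.422971 = 132.1379

R$132.14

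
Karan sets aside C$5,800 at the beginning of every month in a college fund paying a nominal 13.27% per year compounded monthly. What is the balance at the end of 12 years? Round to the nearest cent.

C$2,053,689.05

Periodic rate i = 0.1327/12 = 0.0110583; n = 12 × 12 = 144 periods.
Accumulation factor s(144|0.0110583) × (1+i) = 354.084319; FV = 5800 × 354.084319 = 2,053,689.0492
Payments are at the start of each period, so multiply by (1+i).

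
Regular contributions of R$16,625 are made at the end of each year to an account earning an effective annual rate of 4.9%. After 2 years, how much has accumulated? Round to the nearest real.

Accumulation factor s(2|0.049) = 2.049000; FV = 16625 × 2.049000 = 34,064.6250

R$34,065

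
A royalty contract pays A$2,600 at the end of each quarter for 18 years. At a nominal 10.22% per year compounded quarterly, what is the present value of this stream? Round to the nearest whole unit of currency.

A$85,215

i = 0.1022/4 = 0.02555 per quarter; n = 18·4 = 72.
Annuity factor a(72|0.02555) = 32.775141; PV = 2600 × 32.775141 = 85,215.3660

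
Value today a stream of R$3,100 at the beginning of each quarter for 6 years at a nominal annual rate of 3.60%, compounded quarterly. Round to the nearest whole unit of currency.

R$67,245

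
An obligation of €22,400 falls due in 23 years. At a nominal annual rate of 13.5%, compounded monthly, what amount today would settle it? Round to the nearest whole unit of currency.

With 12 periods per year: i = 0.01125, n = 276.
PV = FV·(1+i)^(−n) = 22,400 × 0.045608 = 1,021.6272

€1,022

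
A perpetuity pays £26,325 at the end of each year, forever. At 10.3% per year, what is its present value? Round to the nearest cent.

£255,582.52

PV = C/r = 26325/0.103 = 255,582.5243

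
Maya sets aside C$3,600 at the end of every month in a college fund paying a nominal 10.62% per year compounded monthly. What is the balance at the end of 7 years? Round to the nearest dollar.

i = 0.1062/12 = 0.00885 per month; n = 7·12 = 84.
Accumulation factor s(84|0.00885) = 123.865248; FV = 3600 × 123.865248 = 445,914.8946

C$445,915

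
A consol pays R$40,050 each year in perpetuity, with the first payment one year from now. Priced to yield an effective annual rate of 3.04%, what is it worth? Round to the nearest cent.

PV = C/r = 40050/0.0304 = 1,317,434.2105

R$1,317,434.21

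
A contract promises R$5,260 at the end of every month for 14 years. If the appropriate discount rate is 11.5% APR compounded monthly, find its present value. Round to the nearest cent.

Periodic rate i = 0.115/12 = 0.00958333; n = 14 × 12 = 168 periods.
Annuity factor a(168|0.00958333) = 83.329485; PV = 5260 × 83.329485 = 438,313.0904

R$438,313.09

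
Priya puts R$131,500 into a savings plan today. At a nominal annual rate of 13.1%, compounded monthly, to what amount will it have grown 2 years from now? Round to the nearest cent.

R$170,645.29

i = 0.131/12 = 0.0109167 per month; n = 2·12 = 24.
131,500 × (1+0.0109167)^24 = 131,500 × 1.297683 = 170,645.2929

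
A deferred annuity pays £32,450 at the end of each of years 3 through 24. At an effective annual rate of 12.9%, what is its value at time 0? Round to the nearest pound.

Value one period before first payment (t=2): 32450 × [1 − (1+0.129)^(−22)] / 0.129 = 32450 × 7.214729 = 234,117.9440
Discount back 2 years: 234,117.9440 × (1+0.129)^(−2) = 234,117.9440 × 0.784535 = 183,673.6336

£183,674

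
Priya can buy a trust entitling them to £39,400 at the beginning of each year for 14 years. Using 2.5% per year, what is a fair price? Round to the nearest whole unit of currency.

£472,137

PV = 39400 × [1 − (1+0.025)^(−14)] / 0.025 × (1+i) = 39400 × 11.983185 = 472,137.4880
(annuity-due: payments at period start, so ×(1+i).)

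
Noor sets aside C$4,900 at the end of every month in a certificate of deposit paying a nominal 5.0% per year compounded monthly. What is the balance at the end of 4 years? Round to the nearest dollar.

C$259,773

i = 0.05/12 = 0.00416667 per month; n = 4·12 = 48.
FV = PMT · [(1+i)^n − 1] / i = 4900 · 53.014885 = 259,772.9375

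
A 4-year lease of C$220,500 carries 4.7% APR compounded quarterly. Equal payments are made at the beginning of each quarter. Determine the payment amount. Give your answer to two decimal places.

i = 0.047/4 = 0.01175 per quarter; n = 4·4 = 16.
PMT = 220500 / ( [1 − (1+0.01175)^(−16)] / 0.01175 × (1+i) ) = 220500 / 14.679132 = 15,021.3244

C$15,021.32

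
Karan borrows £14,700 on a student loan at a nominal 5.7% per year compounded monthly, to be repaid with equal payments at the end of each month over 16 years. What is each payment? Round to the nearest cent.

£116.88

i = 0.057/12 = 0.00475 per month; n = 16·12 = 192.
PMT = 14700 / ( [1 − (1+0.00475)^(−192)] / 0.00475 ) = 14700 / 125.770885 = 116.8792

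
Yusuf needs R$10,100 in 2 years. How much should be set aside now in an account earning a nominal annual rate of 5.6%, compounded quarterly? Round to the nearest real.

With 4 periods per year: i = 0.014, n = 8.
PV = 10,100 / (1 + 0.014)^8 = 10,100 / 1.117644 = 9,036.8637

R$9,037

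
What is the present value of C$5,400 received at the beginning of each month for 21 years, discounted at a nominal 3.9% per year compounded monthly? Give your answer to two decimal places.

C$931,054.85

i = 0.039/12 = 0.00325 per month; n = 21·12 = 252.
PV = PMT · [1 − (1+i)^(−n)] / i × (1+i) = 5400 · 172.417565 = 931,054.8536
Payments are at the start of each period, so multiply by (1+i).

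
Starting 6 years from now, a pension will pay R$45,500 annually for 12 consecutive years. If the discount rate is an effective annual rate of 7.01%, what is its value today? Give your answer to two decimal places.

R$257,410.09

PV at t=5 (ordinary 12-year annuity): 45500 × a(12|0.0701) = 45500 × 7.938455 = 361,199.7027
PV₀ = 361,199.7027 / (1+0.0701)^5 = 361,199.7027 / 1.403207 = 257,410.0884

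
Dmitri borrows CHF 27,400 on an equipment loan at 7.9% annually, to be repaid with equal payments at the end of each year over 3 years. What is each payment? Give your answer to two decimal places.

PMT = 27400 / ( [1 − (1+0.079)^(−3)] / 0.079 ) = 27400 / 2.581754 = 10,612.9392

CHF 10,612.94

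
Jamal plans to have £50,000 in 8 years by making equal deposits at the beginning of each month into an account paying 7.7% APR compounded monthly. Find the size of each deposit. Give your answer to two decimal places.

Periodic rate i = 0.077/12 = 0.00641667; n = 8 × 12 = 96 periods.
FV-annuity factor × (1+i) = 132.983007; PMT = 50000 / 132.983007 = 375.9879

£375.99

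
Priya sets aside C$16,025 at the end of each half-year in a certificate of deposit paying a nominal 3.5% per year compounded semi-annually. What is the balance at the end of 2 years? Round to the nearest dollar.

C$65,802

With 2 periods per year: i = 0.0175, n = 4.
FV = 16025 × [(1+0.0175)^4 − 1] / 0.0175 = 16025 × 4.106230 = 65,802.3415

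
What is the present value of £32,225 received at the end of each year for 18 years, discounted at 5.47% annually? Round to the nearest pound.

£363,239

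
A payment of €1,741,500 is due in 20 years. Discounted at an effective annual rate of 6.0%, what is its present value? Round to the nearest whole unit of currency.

PV = FV·(1+i)^(−n) = 1,741,500 × 0.311805 = 543,007.9319

€543,008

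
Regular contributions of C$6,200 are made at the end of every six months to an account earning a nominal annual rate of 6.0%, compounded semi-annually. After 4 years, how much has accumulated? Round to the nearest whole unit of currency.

C$55,132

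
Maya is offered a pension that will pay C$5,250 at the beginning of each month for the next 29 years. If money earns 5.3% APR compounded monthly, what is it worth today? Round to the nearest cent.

C$936,334.07

i = 0.053/12 = 0.00441667 per month; n = 29·12 = 348.
PV = PMT · [1 − (1+i)^(−n)] / i × (1+i) = 5250 · 178.349346 = 936,334.0658
Payments are at the start of each period, so multiply by (1+i).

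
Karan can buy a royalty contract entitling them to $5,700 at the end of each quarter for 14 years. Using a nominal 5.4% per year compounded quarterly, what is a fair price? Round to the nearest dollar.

$222,966

i = 0.054/4 = 0.0135 per quarter; n = 14·4 = 56.
Annuity factor a(56|0.0135) = 39.116921; PV = 5700 × 39.116921 = 222,966.4471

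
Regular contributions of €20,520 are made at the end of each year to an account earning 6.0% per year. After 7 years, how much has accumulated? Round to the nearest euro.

€172,242

FV = 20520 × [(1+0.06)^7 − 1] / 0.06 = 20520 × 8.393838 = 172,241.5486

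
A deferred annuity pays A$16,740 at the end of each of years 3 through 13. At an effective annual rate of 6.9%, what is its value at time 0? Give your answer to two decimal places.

PV at t=2 (ordinary 11-year annuity): 16740 × a(11|0.069) = 16740 × 7.536168 = 126,155.4477
PV₀ = 126,155.4477 / (1+0.069)^2 = 126,155.4477 / 1.142761 = 110,395.3038

A$110,395.30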